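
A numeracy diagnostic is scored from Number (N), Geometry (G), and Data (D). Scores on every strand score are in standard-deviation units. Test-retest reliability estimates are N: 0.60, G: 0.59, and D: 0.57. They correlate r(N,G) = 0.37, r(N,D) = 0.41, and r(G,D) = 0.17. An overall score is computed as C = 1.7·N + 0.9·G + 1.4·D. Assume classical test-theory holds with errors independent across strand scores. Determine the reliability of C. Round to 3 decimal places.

0.746

Var(C) = 1.7² + 0.9² + 1.4² + 2·[1.53·0.37 + 2.38·0.41 + 1.26·0.17] = 5.66 + 3.5122 = 9.1722.
With uncorrelated errors the cross-covariances are all true-score covariance, so they carry over unchanged; only the diagonal terms shrink to ρᵢσᵢ².
True-score variance = [1.7²·0.60 + 0.9²·0.59 + 1.4²·0.57] + 3.5122 = 3.3291 + 3.5122 = 6.8413.
Reliability = 6.8413 / 9.1722 = 0.746.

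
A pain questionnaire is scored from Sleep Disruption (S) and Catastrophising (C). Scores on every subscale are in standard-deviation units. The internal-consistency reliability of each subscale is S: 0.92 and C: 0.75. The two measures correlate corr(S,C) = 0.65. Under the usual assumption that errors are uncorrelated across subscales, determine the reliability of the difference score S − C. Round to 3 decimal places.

Var(S−C) = 1 + 1 − 2·0.65 = 2 − 1.3 = 0.7.
Because errors are independent across components, Cov(Tᵢ,Tⱼ) = Cov(Xᵢ,Xⱼ); the off-diagonal part of the true-score variance is the same as above.
True-score variance = [0.92 + 0.75] − 1.3 = 1.67 − 1.3 = 0.37.
Reliability = 0.37 / 0.7 = 0.529.

0.529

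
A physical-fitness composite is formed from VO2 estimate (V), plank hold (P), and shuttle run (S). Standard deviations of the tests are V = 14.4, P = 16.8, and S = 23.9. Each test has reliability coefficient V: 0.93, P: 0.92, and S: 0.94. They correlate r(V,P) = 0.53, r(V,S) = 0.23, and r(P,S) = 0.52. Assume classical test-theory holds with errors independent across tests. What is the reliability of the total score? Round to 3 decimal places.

0.962

Var(V+P+S) = 14.4² + 16.8² + 23.9² + 2·[14.4·16.8·0.53 + 14.4·23.9·0.23 + 16.8·23.9·0.52] = 1060.81 + 832.33 = 1893.14.
Under uncorrelated errors the observed covariances equal the true-score covariances, so only the own-variance terms attenuate.
True-score variance = [14.4²·0.93 + 16.8²·0.92 + 23.9²·0.94] + 832.33 = 989.443 + 832.33 = 1821.77.
Reliability = 1821.77 / 1893.14 = 0.962.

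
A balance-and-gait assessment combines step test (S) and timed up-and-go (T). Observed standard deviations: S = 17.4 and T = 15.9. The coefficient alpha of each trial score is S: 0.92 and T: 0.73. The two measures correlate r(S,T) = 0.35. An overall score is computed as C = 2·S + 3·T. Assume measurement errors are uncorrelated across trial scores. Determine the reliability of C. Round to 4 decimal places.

0.8470

Var(C) = 2²·17.4² + 3²·15.9² + 2·[6·17.4·15.9·0.35] = 3486.33 + 1161.97 = 4648.3.
With uncorrelated errors the cross-covariances are all true-score covariance, so they carry over unchanged; only the diagonal terms shrink to ρᵢσᵢ².
True-score variance = [2²·17.4²·0.92 + 3²·15.9²·0.73] + 1161.97 = 2775.12 + 1161.97 = 3937.09.
Reliability = 3937.09 / 4648.3 = 0.8470.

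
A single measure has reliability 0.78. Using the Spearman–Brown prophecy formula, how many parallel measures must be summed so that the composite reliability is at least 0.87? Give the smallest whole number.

k ≥ ρ*(1−ρ₁)/(ρ₁(1−ρ*)) = 0.87·0.22 / (0.78·0.13) = 1.888.
Smallest integer k = 2.

2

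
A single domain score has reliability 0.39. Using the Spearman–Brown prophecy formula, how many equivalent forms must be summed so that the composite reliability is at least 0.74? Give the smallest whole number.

5

k ≥ ρ*(1−ρ₁)/(ρ₁(1−ρ*)) = 0.74·0.61 / (0.39·0.26) = 4.452.
Smallest integer k = 5.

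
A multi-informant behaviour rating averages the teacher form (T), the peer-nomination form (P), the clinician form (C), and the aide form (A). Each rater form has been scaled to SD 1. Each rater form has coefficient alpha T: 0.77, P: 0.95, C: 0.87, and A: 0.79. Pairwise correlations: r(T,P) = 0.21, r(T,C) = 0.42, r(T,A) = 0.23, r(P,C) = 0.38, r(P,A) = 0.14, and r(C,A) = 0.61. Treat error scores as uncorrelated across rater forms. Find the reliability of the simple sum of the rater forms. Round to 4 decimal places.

0.9223

Var(T+P+C+A) = 4 + 2·[0.21 + 0.42 + 0.23 + 0.38 + 0.14 + 0.61] = 4 + 3.98 = 7.98.
Under uncorrelated errors the observed covariances equal the true-score covariances, so only the own-variance terms attenuate.
True-score variance = [0.77 + 0.95 + 0.87 + 0.79] + 3.98 = 3.38 + 3.98 = 7.36.
Reliability = 7.36 / 7.98 = 0.9223.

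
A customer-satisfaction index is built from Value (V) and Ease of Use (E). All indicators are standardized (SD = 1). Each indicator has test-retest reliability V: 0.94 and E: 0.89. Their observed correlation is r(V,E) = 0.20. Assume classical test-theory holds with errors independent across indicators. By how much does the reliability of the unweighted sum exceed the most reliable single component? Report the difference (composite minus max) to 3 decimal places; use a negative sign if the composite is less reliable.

-0.011

Var(sum) = 2 + 0.4 = 2.4; true-score variance = 1.83 + 0.4 = 2.23; composite reliability = 0.9292.
Max component reliability = 0.9400.
Difference = 0.9292 − 0.9400 = -0.011.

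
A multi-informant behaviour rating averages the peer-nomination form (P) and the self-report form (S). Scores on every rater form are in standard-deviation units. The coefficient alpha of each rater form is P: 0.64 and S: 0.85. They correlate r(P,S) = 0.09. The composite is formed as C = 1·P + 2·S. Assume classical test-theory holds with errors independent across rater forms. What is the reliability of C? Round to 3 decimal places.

0.821

Var(C) = 1 + 2² + 2·[2·0.09] = 5 + 0.36 = 5.36.
Under uncorrelated errors the observed covariances equal the true-score covariances, so only the own-variance terms attenuate.
True-score variance = [0.64 + 2²·0.85] + 0.36 = 4.04 + 0.36 = 4.4.
Reliability = 4.4 / 5.36 = 0.821.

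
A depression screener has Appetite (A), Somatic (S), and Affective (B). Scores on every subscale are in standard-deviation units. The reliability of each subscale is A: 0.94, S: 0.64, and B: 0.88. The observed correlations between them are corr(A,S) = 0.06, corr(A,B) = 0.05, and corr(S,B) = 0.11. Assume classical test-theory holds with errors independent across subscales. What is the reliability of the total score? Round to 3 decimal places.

0.843

Var(A+S+B) = 3 + 2·[0.06 + 0.05 + 0.11] = 3 + 0.44 = 3.44.
Because errors are independent across components, Cov(Tᵢ,Tⱼ) = Cov(Xᵢ,Xⱼ); the off-diagonal part of the true-score variance is the same as above.
True-score variance = [0.94 + 0.64 + 0.88] + 0.44 = 2.46 + 0.44 = 2.9.
Reliability = 2.9 / 3.44 = 0.843.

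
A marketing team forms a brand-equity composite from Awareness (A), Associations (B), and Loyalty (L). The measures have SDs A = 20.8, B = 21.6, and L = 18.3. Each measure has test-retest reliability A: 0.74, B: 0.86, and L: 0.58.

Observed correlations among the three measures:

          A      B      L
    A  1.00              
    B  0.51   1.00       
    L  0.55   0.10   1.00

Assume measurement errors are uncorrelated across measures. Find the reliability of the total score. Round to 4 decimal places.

Var(A+B+L) = 20.8² + 21.6² + 18.3² + 2·[20.8·21.6·0.51 + 20.8·18.3·0.55 + 21.6·18.3·0.10] = 1234.09 + 956.026 = 2190.12.
With uncorrelated errors the cross-covariances are all true-score covariance, so they carry over unchanged; only the diagonal terms shrink to ρᵢσᵢ².
True-score variance = [20.8²·0.74 + 21.6²·0.86 + 18.3²·0.58] + 956.026 = 915.631 + 956.026 = 1871.66.
Reliability = 1871.66 / 2190.12 = 0.8546.

0.8546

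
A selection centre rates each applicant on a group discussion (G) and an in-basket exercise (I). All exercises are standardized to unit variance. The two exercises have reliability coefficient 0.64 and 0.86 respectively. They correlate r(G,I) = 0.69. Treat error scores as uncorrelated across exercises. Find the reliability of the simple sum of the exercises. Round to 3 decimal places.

0.852

Var(G+I) = 2 + 2·[0.69] = 2 + 1.38 = 3.38.
With uncorrelated errors the cross-covariances are all true-score covariance, so they carry over unchanged; only the diagonal terms shrink to ρᵢσᵢ².
True-score variance = [0.64 + 0.86] + 1.38 = 1.5 + 1.38 = 2.88.
Reliability = 2.88 / 3.38 = 0.852.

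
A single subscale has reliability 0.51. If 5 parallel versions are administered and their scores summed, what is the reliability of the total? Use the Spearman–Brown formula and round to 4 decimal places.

ρ_k = kρ / (1 + (k−1)ρ) = 5·0.51 / (1 + 4·0.51) = 2.550 / 3.040 = 0.8388.

0.8388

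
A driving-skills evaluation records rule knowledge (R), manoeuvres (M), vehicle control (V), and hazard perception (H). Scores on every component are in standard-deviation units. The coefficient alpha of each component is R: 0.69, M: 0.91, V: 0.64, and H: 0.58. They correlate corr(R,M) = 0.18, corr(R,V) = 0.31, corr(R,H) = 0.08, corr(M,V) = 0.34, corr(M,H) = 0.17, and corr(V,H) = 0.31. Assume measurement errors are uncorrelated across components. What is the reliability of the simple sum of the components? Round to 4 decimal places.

Var(R+M+V+H) = 4 + 2·[0.18 + 0.31 + 0.08 + 0.34 + 0.17 + 0.31] = 4 + 2.78 = 6.78.
Under uncorrelated errors the observed covariances equal the true-score covariances, so only the own-variance terms attenuate.
True-score variance = [0.69 + 0.91 + 0.64 + 0.58] + 2.78 = 2.82 + 2.78 = 5.6.
Reliability = 5.6 / 6.78 = 0.8260.

0.8260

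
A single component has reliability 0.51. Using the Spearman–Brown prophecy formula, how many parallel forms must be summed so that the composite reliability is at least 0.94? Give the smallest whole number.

16

k ≥ ρ*(1−ρ₁)/(ρ₁(1−ρ*)) = 0.94·0.49 / (0.51·0.06) = 15.052.
Smallest integer k = 16.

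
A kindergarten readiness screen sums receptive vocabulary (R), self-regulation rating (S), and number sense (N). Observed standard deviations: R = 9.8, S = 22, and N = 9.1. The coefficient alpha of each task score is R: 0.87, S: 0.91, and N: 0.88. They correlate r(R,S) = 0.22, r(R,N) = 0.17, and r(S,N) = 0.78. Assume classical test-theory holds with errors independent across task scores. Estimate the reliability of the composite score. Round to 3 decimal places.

0.940

Var(R+S+N) = 9.8² + 22² + 9.1² + 2·[9.8·22·0.22 + 9.8·9.1·0.17 + 22·9.1·0.78] = 662.85 + 437.497 = 1100.35.
With uncorrelated errors the cross-covariances are all true-score covariance, so they carry over unchanged; only the diagonal terms shrink to ρᵢσᵢ².
True-score variance = [9.8²·0.87 + 22²·0.91 + 9.1²·0.88] + 437.497 = 596.868 + 437.497 = 1034.36.
Reliability = 1034.36 / 1100.35 = 0.940.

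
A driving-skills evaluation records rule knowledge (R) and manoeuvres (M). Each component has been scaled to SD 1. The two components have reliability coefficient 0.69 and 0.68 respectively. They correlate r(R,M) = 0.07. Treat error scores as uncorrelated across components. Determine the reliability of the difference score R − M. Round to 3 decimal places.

Var(R−M) = 1 + 1 − 2·0.07 = 2 − 0.14 = 1.86.
Under uncorrelated errors the observed covariances equal the true-score covariances, so only the own-variance terms attenuate.
True-score variance = [0.69 + 0.68] − 0.14 = 1.37 − 0.14 = 1.23.
Reliability = 1.23 / 1.86 = 0.661.

0.661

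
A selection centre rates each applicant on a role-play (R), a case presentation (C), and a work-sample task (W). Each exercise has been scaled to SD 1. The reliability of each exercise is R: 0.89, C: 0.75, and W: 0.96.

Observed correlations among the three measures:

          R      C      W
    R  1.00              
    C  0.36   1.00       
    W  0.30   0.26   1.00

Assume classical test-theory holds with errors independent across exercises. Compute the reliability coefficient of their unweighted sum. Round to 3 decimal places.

Var(R+C+W) = 3 + 2·[0.36 + 0.30 + 0.26] = 3 + 1.84 = 4.84.
With uncorrelated errors the cross-covariances are all true-score covariance, so they carry over unchanged; only the diagonal terms shrink to ρᵢσᵢ².
True-score variance = [0.89 + 0.75 + 0.96] + 1.84 = 2.6 + 1.84 = 4.44.
Reliability = 4.44 / 4.84 = 0.917.

0.917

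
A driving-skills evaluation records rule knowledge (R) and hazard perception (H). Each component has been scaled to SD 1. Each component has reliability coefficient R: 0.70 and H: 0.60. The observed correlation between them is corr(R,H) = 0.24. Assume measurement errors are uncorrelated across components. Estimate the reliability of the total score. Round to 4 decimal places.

Var(R+H) = 2 + 2·[0.24] = 2 + 0.48 = 2.48.
Because errors are independent across components, Cov(Tᵢ,Tⱼ) = Cov(Xᵢ,Xⱼ); the off-diagonal part of the true-score variance is the same as above.
True-score variance = [0.70 + 0.60] + 0.48 = 1.3 + 0.48 = 1.78.
Reliability = 1.78 / 2.48 = 0.7177.

0.7177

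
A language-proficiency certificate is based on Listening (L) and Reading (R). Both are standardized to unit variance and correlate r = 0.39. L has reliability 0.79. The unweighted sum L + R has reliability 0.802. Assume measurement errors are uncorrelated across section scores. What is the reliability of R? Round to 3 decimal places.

Var(L+R) = 2 + 2·0.39 = 2.780.
True-score variance = ρ_L + ρ_R + 2·0.39, so 0.802 = (0.79 + ρ_R + 0.78) / 2.780.
ρ_R = 0.802·2.780 − 0.79 − 0.78 = 0.660.

0.660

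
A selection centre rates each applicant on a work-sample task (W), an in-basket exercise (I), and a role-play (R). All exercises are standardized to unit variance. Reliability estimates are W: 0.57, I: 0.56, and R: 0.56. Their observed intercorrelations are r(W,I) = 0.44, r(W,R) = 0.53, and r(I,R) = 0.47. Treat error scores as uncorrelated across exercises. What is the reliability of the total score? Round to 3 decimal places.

0.777

Var(W+I+R) = 3 + 2·[0.44 + 0.53 + 0.47] = 3 + 2.88 = 5.88.
Because errors are independent across components, Cov(Tᵢ,Tⱼ) = Cov(Xᵢ,Xⱼ); the off-diagonal part of the true-score variance is the same as above.
True-score variance = [0.57 + 0.56 + 0.56] + 2.88 = 1.69 + 2.88 = 4.57.
Reliability = 4.57 / 5.88 = 0.777.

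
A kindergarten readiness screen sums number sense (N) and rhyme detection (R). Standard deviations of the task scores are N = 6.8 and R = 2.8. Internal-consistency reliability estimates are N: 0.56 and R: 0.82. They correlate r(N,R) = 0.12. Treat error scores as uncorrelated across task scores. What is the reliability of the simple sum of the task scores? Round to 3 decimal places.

0.629

Var(N+R) = 6.8² + 2.8² + 2·[6.8·2.8·0.12] = 54.08 + 4.5696 = 58.6496.
Because errors are independent across components, Cov(Tᵢ,Tⱼ) = Cov(Xᵢ,Xⱼ); the off-diagonal part of the true-score variance is the same as above.
True-score variance = [6.8²·0.56 + 2.8²·0.82] + 4.5696 = 32.3232 + 4.5696 = 36.8928.
Reliability = 36.8928 / 58.6496 = 0.629.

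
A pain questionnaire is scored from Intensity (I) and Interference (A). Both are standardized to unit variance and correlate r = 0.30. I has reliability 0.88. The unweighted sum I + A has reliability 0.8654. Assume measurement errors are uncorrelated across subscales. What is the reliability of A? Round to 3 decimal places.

Var(I+A) = 2 + 2·0.30 = 2.600.
True-score variance = ρ_I + ρ_A + 2·0.30, so 0.8654 = (0.88 + ρ_A + 0.60) / 2.600.
ρ_A = 0.8654·2.600 − 0.88 − 0.60 = 0.770.

0.770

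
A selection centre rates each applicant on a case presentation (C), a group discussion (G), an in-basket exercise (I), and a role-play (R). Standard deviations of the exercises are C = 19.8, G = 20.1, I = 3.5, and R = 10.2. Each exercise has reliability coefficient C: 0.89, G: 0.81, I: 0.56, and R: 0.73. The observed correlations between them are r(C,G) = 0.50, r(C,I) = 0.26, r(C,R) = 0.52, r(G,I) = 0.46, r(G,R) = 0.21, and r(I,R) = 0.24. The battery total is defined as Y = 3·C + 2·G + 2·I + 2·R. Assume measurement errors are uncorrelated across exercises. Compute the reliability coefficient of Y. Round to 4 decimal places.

0.9183

Var(Y) = 3²·19.8² + 2²·20.1² + 2²·3.5² + 2²·10.2² + 2·[6·19.8·20.1·0.50 + 6·19.8·3.5·0.26 + 6·19.8·10.2·0.52 + 4·20.1·3.5·0.46 + 4·20.1·10.2·0.21 + 4·3.5·10.2·0.24] = 5609.56 + 4536.19 = 10145.8.
Because errors are independent across components, Cov(Tᵢ,Tⱼ) = Cov(Xᵢ,Xⱼ); the off-diagonal part of the true-score variance is the same as above.
True-score variance = [3²·19.8²·0.89 + 2²·20.1²·0.81 + 2²·3.5²·0.56 + 2²·10.2²·0.73] + 4536.19 = 4780.47 + 4536.19 = 9316.66.
Reliability = 9316.66 / 10145.8 = 0.9183.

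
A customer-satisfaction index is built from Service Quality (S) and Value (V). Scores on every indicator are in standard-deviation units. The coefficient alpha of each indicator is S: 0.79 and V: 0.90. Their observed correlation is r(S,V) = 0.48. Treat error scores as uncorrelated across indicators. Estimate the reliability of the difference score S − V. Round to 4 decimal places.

0.7019

Var(S−V) = 1 + 1 − 2·0.48 = 2 − 0.96 = 1.04.
Under uncorrelated errors the observed covariances equal the true-score covariances, so only the own-variance terms attenuate.
True-score variance = [0.79 + 0.90] − 0.96 = 1.69 − 0.96 = 0.73.
Reliability = 0.73 / 1.04 = 0.7019.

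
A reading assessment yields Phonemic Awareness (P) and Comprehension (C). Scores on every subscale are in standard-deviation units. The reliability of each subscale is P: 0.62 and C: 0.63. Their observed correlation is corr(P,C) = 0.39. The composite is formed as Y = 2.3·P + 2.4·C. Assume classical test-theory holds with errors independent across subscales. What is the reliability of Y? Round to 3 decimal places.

Var(Y) = 2.3² + 2.4² + 2·[5.52·0.39] = 11.05 + 4.3056 = 15.3556.
Under uncorrelated errors the observed covariances equal the true-score covariances, so only the own-variance terms attenuate.
True-score variance = [2.3²·0.62 + 2.4²·0.63] + 4.3056 = 6.9086 + 4.3056 = 11.2142.
Reliability = 11.2142 / 15.3556 = 0.730.

0.730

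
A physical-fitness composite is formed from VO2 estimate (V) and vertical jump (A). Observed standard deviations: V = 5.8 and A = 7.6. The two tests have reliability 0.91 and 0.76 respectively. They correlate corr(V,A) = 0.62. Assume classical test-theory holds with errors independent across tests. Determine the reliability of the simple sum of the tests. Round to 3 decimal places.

0.884

Var(V+A) = 5.8² + 7.6² + 2·[5.8·7.6·0.62] = 91.4 + 54.6592 = 146.059.
Under uncorrelated errors the observed covariances equal the true-score covariances, so only the own-variance terms attenuate.
True-score variance = [5.8²·0.91 + 7.6²·0.76] + 54.6592 = 74.51 + 54.6592 = 129.169.
Reliability = 129.169 / 146.059 = 0.884.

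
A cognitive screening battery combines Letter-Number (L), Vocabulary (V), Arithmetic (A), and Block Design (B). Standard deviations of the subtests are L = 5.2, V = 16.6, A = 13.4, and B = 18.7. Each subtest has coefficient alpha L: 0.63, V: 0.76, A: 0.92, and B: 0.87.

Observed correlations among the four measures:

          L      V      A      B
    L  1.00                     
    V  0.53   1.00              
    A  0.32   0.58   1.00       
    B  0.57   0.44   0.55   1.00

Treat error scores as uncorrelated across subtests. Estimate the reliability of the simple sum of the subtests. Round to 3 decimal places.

Var(L+V+A+B) = 5.2² + 16.6² + 13.4² + 18.7² + 2·[5.2·16.6·0.53 + 5.2·13.4·0.32 + 5.2·18.7·0.57 + 16.6·13.4·0.58 + 16.6·18.7·0.44 + 13.4·18.7·0.55] = 831.85 + 1053.79 = 1885.64.
With uncorrelated errors the cross-covariances are all true-score covariance, so they carry over unchanged; only the diagonal terms shrink to ρᵢσᵢ².
True-score variance = [5.2²·0.63 + 16.6²·0.76 + 13.4²·0.92 + 18.7²·0.87] + 1053.79 = 695.886 + 1053.79 = 1749.67.
Reliability = 1749.67 / 1885.64 = 0.928.

0.928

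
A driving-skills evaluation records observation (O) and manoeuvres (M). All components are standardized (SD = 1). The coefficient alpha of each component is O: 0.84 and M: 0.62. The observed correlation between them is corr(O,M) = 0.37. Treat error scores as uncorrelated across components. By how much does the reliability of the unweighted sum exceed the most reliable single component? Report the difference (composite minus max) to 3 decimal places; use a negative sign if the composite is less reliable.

-0.037

Var(sum) = 2 + 0.74 = 2.74; true-score variance = 1.46 + 0.74 = 2.2; composite reliability = 0.8029.
Max component reliability = 0.8400.
Difference = 0.8029 − 0.8400 = -0.037.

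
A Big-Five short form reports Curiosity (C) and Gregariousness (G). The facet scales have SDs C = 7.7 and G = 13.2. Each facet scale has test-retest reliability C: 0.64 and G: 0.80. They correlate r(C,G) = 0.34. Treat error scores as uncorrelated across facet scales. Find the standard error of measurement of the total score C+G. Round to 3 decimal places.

7.496

Var(total) = 233.53 + 69.1152 = 302.645.
True-score variance = 177.338 + 69.1152 = 246.453, so reliability = 0.8143.
Error variance = 302.645 − 246.453 = 56.1924; SEM = √56.1924 = 7.496.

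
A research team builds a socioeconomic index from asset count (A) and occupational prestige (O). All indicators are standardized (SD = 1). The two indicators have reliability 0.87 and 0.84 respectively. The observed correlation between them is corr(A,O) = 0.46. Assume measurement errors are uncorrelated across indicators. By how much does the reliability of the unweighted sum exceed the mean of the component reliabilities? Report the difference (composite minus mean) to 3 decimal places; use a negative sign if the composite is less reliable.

Var(sum) = 2 + 0.92 = 2.92; true-score variance = 1.71 + 0.92 = 2.63; composite reliability = 0.9007.
Mean component reliability = 0.8550.
Difference = 0.9007 − 0.8550 = 0.046.

0.046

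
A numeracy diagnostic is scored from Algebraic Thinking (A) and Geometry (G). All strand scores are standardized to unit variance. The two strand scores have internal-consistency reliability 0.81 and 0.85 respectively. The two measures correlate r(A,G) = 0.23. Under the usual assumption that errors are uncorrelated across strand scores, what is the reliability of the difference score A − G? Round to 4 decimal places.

0.7792

Var(A−G) = 1 + 1 − 2·0.23 = 2 − 0.46 = 1.54.
Under uncorrelated errors the observed covariances equal the true-score covariances, so only the own-variance terms attenuate.
True-score variance = [0.81 + 0.85] − 0.46 = 1.66 − 0.46 = 1.2.
Reliability = 1.2 / 1.54 = 0.7792.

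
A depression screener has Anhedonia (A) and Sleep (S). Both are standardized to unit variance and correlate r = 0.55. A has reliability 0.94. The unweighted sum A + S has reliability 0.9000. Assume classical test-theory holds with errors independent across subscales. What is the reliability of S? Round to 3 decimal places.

Var(A+S) = 2 + 2·0.55 = 3.100.
True-score variance = ρ_A + ρ_S + 2·0.55, so 0.9000 = (0.94 + ρ_S + 1.10) / 3.100.
ρ_S = 0.9000·3.100 − 0.94 − 1.10 = 0.750.

0.750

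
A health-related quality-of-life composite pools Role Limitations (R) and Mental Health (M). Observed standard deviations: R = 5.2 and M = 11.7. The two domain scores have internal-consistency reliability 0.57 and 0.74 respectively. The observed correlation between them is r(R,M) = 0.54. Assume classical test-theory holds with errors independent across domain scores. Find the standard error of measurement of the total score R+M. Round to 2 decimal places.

6.87

Var(total) = 163.93 + 65.7072 = 229.637.
True-score variance = 116.711 + 65.7072 = 182.419, so reliability = 0.7944.
Error variance = 229.637 − 182.419 = 47.2186; SEM = √47.2186 = 6.87.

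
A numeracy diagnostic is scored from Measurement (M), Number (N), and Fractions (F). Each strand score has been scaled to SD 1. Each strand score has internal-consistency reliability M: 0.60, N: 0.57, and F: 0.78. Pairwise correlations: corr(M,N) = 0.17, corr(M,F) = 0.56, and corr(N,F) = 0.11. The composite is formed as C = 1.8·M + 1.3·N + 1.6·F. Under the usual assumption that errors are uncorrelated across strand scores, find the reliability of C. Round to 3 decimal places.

Var(C) = 1.8² + 1.3² + 1.6² + 2·[2.34·0.17 + 2.88·0.56 + 2.08·0.11] = 7.49 + 4.4788 = 11.9688.
Because errors are independent across components, Cov(Tᵢ,Tⱼ) = Cov(Xᵢ,Xⱼ); the off-diagonal part of the true-score variance is the same as above.
True-score variance = [1.8²·0.60 + 1.3²·0.57 + 1.6²·0.78] + 4.4788 = 4.9041 + 4.4788 = 9.3829.
Reliability = 9.3829 / 11.9688 = 0.784.

0.784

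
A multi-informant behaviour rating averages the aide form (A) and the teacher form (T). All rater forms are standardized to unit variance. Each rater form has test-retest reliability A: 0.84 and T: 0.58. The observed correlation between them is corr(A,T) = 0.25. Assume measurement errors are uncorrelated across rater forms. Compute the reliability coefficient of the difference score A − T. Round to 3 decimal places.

0.613

Var(A−T) = 1 + 1 − 2·0.25 = 2 − 0.5 = 1.5.
Because errors are independent across components, Cov(Tᵢ,Tⱼ) = Cov(Xᵢ,Xⱼ); the off-diagonal part of the true-score variance is the same as above.
True-score variance = [0.84 + 0.58] − 0.5 = 1.42 − 0.5 = 0.92.
Reliability = 0.92 / 1.5 = 0.613.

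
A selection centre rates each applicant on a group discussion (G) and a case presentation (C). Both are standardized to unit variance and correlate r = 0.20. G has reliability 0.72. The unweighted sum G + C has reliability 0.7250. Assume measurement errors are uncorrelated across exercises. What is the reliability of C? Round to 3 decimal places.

Var(G+C) = 2 + 2·0.20 = 2.400.
True-score variance = ρ_G + ρ_C + 2·0.20, so 0.7250 = (0.72 + ρ_C + 0.40) / 2.400.
ρ_C = 0.7250·2.400 − 0.72 − 0.40 = 0.620.

0.620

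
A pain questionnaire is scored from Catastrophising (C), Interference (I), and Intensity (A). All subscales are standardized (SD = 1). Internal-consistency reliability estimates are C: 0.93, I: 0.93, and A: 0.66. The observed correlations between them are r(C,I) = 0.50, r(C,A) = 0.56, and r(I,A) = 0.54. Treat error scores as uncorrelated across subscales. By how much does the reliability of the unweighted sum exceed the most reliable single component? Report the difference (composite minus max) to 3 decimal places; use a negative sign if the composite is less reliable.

Var(sum) = 3 + 3.2 = 6.2; true-score variance = 2.52 + 3.2 = 5.72; composite reliability = 0.9226.
Max component reliability = 0.9300.
Difference = 0.9226 − 0.9300 = -0.007.

-0.007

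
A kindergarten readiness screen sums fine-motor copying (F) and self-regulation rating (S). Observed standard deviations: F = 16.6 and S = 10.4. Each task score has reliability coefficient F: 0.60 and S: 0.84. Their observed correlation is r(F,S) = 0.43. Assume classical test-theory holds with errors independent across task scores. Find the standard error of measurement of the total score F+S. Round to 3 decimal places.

Var(total) = 383.72 + 148.47 = 532.19.
True-score variance = 256.19 + 148.47 = 404.661, so reliability = 0.7604.
Error variance = 532.19 − 404.661 = 127.53; SEM = √127.53 = 11.293.

11.293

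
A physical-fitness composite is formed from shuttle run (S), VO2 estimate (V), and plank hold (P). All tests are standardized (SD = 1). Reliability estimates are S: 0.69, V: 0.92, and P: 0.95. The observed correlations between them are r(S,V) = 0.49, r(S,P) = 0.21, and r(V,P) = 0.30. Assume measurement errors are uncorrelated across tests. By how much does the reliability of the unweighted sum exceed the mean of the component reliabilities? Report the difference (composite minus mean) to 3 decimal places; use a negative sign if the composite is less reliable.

0.059

Var(sum) = 3 + 2 = 5; true-score variance = 2.56 + 2 = 4.56; composite reliability = 0.9120.
Mean component reliability = 0.8533.
Difference = 0.9120 − 0.8533 = 0.059.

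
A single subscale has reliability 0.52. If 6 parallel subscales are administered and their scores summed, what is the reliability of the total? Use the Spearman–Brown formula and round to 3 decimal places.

0.867

ρ_k = kρ / (1 + (k−1)ρ) = 6·0.52 / (1 + 5·0.52) = 3.120 / 3.600 = 0.867.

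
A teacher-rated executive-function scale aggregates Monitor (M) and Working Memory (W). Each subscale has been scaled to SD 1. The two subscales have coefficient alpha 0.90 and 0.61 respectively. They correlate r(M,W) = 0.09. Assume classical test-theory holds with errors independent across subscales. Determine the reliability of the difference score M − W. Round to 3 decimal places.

0.731

Var(M−W) = 1 + 1 − 2·0.09 = 2 − 0.18 = 1.82.
Under uncorrelated errors the observed covariances equal the true-score covariances, so only the own-variance terms attenuate.
True-score variance = [0.90 + 0.61] − 0.18 = 1.51 − 0.18 = 1.33.
Reliability = 1.33 / 1.82 = 0.731.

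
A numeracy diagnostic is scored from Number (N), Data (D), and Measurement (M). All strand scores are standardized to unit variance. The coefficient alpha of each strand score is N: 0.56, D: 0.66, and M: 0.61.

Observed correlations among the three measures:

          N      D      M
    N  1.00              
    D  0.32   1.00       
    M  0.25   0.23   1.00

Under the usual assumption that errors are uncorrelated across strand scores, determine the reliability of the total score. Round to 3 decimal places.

Var(N+D+M) = 3 + 2·[0.32 + 0.25 + 0.23] = 3 + 1.6 = 4.6.
Because errors are independent across components, Cov(Tᵢ,Tⱼ) = Cov(Xᵢ,Xⱼ); the off-diagonal part of the true-score variance is the same as above.
True-score variance = [0.56 + 0.66 + 0.61] + 1.6 = 1.83 + 1.6 = 3.43.
Reliability = 3.43 / 4.6 = 0.746.

0.746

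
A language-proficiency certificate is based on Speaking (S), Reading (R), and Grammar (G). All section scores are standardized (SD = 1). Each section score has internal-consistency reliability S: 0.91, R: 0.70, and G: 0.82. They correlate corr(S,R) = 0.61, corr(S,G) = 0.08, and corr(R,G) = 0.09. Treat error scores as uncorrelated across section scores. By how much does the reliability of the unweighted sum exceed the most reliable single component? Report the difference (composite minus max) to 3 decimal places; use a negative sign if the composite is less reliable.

-0.035

Var(sum) = 3 + 1.56 = 4.56; true-score variance = 2.43 + 1.56 = 3.99; composite reliability = 0.8750.
Max component reliability = 0.9100.
Difference = 0.8750 − 0.9100 = -0.035.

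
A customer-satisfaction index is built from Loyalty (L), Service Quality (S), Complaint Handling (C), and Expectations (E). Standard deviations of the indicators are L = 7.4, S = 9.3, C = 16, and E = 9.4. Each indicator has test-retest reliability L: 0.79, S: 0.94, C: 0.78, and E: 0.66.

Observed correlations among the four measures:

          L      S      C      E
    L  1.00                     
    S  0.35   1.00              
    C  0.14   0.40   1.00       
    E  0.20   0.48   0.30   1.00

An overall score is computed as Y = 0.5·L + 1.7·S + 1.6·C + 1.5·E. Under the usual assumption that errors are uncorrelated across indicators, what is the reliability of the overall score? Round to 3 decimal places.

Var(Y) = 0.5²·7.4² + 1.7²·9.3² + 1.6²·16² + 1.5²·9.4² + 2·[0.85·7.4·9.3·0.35 + 0.8·7.4·16·0.14 + 0.75·7.4·9.4·0.20 + 2.72·9.3·16·0.40 + 2.55·9.3·9.4·0.48 + 2.4·16·9.4·0.30] = 1117.82 + 842.706 = 1960.52.
Because errors are independent across components, Cov(Tᵢ,Tⱼ) = Cov(Xᵢ,Xⱼ); the off-diagonal part of the true-score variance is the same as above.
True-score variance = [0.5²·7.4²·0.79 + 1.7²·9.3²·0.94 + 1.6²·16²·0.78 + 1.5²·9.4²·0.66] + 842.706 = 888.169 + 842.706 = 1730.88.
Reliability = 1730.88 / 1960.52 = 0.883.

0.883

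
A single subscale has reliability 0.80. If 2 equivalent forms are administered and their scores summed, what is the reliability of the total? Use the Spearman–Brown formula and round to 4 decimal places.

0.8889

ρ_k = kρ / (1 + (k−1)ρ) = 2·0.80 / (1 + 1·0.80) = 1.600 / 1.800 = 0.8889.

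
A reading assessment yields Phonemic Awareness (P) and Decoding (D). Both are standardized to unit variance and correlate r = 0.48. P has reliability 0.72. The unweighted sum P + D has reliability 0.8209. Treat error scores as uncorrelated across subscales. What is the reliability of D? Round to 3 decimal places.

0.750

Var(P+D) = 2 + 2·0.48 = 2.960.
True-score variance = ρ_P + ρ_D + 2·0.48, so 0.8209 = (0.72 + ρ_D + 0.96) / 2.960.
ρ_D = 0.8209·2.960 − 0.72 − 0.96 = 0.750.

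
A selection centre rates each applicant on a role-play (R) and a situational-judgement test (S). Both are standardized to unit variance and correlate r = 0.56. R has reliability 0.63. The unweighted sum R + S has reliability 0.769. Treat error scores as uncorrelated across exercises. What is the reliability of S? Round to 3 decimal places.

0.649

Var(R+S) = 2 + 2·0.56 = 3.120.
True-score variance = ρ_R + ρ_S + 2·0.56, so 0.769 = (0.63 + ρ_S + 1.12) / 3.120.
ρ_S = 0.769·3.120 − 0.63 − 1.12 = 0.649.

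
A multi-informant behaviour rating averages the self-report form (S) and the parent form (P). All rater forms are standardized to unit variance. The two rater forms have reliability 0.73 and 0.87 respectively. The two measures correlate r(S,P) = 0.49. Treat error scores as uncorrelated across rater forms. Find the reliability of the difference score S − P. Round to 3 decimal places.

0.608

Var(S−P) = 1 + 1 − 2·0.49 = 2 − 0.98 = 1.02.
Because errors are independent across components, Cov(Tᵢ,Tⱼ) = Cov(Xᵢ,Xⱼ); the off-diagonal part of the true-score variance is the same as above.
True-score variance = [0.73 + 0.87] − 0.98 = 1.6 − 0.98 = 0.62.
Reliability = 0.62 / 1.02 = 0.608.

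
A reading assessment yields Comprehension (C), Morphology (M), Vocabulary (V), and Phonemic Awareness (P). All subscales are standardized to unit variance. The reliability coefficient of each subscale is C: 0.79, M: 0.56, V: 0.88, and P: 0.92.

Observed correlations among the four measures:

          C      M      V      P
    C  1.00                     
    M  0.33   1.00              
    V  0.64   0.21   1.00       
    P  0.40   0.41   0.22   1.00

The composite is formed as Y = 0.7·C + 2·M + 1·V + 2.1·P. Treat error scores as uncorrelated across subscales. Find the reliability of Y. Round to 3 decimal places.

0.871

Var(Y) = 0.7² + 2² + 1 + 2.1² + 2·[1.4·0.33 + 0.7·0.64 + 1.47·0.40 + 2·0.21 + 4.2·0.41 + 2.1·0.22] = 9.9 + 8.204 = 18.104.
Under uncorrelated errors the observed covariances equal the true-score covariances, so only the own-variance terms attenuate.
True-score variance = [0.7²·0.79 + 2²·0.56 + 0.88 + 2.1²·0.92] + 8.204 = 7.5643 + 8.204 = 15.7683.
Reliability = 15.7683 / 18.104 = 0.871.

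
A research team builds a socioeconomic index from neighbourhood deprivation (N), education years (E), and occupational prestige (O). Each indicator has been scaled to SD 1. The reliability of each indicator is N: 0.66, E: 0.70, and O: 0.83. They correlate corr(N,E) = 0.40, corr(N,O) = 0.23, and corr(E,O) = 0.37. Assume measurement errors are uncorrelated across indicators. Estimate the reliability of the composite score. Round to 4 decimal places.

0.8380

Var(N+E+O) = 3 + 2·[0.40 + 0.23 + 0.37] = 3 + 2 = 5.
With uncorrelated errors the cross-covariances are all true-score covariance, so they carry over unchanged; only the diagonal terms shrink to ρᵢσᵢ².
True-score variance = [0.66 + 0.70 + 0.83] + 2 = 2.19 + 2 = 4.19.
Reliability = 4.19 / 5 = 0.8380.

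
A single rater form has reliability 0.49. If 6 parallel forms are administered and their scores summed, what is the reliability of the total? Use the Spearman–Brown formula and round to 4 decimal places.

0.8522

ρ_k = kρ / (1 + (k−1)ρ) = 6·0.49 / (1 + 5·0.49) = 2.940 / 3.450 = 0.8522.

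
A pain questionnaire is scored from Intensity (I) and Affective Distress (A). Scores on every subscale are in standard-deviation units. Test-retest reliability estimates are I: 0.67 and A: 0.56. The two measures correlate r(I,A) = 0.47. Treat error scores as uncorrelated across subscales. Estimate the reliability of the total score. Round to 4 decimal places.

0.7381

Var(I+A) = 2 + 2·[0.47] = 2 + 0.94 = 2.94.
Because errors are independent across components, Cov(Tᵢ,Tⱼ) = Cov(Xᵢ,Xⱼ); the off-diagonal part of the true-score variance is the same as above.
True-score variance = [0.67 + 0.56] + 0.94 = 1.23 + 0.94 = 2.17.
Reliability = 2.17 / 2.94 = 0.7381.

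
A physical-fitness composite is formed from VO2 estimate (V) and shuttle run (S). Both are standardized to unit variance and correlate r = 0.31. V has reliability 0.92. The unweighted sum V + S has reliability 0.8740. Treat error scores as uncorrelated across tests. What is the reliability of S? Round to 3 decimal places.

0.750

Var(V+S) = 2 + 2·0.31 = 2.620.
True-score variance = ρ_V + ρ_S + 2·0.31, so 0.8740 = (0.92 + ρ_S + 0.62) / 2.620.
ρ_S = 0.8740·2.620 − 0.92 − 0.62 = 0.750.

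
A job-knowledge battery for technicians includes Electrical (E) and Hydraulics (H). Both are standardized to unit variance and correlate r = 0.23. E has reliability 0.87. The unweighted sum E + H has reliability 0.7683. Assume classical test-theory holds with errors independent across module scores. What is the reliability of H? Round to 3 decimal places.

Var(E+H) = 2 + 2·0.23 = 2.460.
True-score variance = ρ_E + ρ_H + 2·0.23, so 0.7683 = (0.87 + ρ_H + 0.46) / 2.460.
ρ_H = 0.7683·2.460 − 0.87 − 0.46 = 0.560.

0.560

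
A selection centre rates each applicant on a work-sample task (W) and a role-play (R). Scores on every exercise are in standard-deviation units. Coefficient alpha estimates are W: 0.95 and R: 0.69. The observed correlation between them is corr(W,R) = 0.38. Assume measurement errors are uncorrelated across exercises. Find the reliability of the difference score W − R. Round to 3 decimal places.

0.710

Var(W−R) = 1 + 1 − 2·0.38 = 2 − 0.76 = 1.24.
With uncorrelated errors the cross-covariances are all true-score covariance, so they carry over unchanged; only the diagonal terms shrink to ρᵢσᵢ².
True-score variance = [0.95 + 0.69] − 0.76 = 1.64 − 0.76 = 0.88.
Reliability = 0.88 / 1.24 = 0.710.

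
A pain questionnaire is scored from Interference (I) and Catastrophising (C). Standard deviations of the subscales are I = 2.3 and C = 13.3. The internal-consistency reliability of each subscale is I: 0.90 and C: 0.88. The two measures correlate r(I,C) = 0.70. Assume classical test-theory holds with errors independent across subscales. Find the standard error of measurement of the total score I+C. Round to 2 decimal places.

Var(total) = 182.18 + 42.826 = 225.006.
True-score variance = 160.424 + 42.826 = 203.25, so reliability = 0.9033.
Error variance = 225.006 − 203.25 = 21.7558; SEM = √21.7558 = 4.66.

4.66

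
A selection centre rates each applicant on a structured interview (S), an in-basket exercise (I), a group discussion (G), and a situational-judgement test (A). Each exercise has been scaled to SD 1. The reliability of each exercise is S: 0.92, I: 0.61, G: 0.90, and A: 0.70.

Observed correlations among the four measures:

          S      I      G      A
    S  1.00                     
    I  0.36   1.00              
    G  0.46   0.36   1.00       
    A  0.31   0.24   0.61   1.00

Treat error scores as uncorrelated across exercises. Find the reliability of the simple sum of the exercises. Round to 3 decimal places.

0.900

Var(S+I+G+A) = 4 + 2·[0.36 + 0.46 + 0.31 + 0.36 + 0.24 + 0.61] = 4 + 4.68 = 8.68.
Under uncorrelated errors the observed covariances equal the true-score covariances, so only the own-variance terms attenuate.
True-score variance = [0.92 + 0.61 + 0.90 + 0.70] + 4.68 = 3.13 + 4.68 = 7.81.
Reliability = 7.81 / 8.68 = 0.900.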